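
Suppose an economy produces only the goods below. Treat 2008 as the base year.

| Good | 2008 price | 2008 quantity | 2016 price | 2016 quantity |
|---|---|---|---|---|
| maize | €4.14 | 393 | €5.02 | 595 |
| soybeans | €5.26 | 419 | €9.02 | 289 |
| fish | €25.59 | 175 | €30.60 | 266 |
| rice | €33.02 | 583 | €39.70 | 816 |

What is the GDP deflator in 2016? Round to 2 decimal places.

Nominal GDP 2016 = 5.02·595 + 9.02·289 + 30.60·266 + 39.70·816 = 46128.48.
Real GDP 2016 (at 2008 prices) = 4.14·595 + 5.26·289 + 25.59·266 + 33.02·816 = 37734.70.
Deflator = Nominal/Real × 100 = 46128.48/37734.70 × 100 = 122.244.

122.24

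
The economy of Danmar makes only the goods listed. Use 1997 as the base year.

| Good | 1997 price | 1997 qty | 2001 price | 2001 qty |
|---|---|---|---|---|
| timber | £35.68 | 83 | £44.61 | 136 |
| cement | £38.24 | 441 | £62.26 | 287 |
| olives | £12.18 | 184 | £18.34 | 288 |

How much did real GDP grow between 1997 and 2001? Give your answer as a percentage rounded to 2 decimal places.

Real GDP 1997 = Nominal GDP 1997 = 35.68·83 + 38.24·441 + 12.18·184 = 22066.40.
Real GDP 2001 (at 1997 prices) = 35.68·136 + 38.24·287 + 12.18·288 = 19335.20.
Real growth = 19335.20/22066.40 − 1 = -0.1238.

-12.38%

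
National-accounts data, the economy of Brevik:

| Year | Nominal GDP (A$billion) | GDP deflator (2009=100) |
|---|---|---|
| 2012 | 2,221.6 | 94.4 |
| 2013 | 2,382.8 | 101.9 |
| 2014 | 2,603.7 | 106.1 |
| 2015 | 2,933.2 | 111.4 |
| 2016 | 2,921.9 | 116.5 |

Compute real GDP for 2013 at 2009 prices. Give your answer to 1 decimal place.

A$2,338.4 billion

Real GDP 2013 = 2382.8 / 1.019 = 2338.37.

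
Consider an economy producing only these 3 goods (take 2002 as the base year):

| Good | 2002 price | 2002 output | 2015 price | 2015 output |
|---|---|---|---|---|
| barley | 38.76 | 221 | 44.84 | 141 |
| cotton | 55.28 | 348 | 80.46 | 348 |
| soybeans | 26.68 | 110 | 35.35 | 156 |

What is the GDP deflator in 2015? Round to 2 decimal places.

138.01

Nominal GDP 2015 = 44.84·141 + 80.46·348 + 35.35·156 = 39837.12.
Real GDP 2015 (at 2002 prices) = 38.76·141 + 55.28·348 + 26.68·156 = 28864.68.
Deflator = Nominal/Real × 100 = 39837.12/28864.68 × 100 = 138.013.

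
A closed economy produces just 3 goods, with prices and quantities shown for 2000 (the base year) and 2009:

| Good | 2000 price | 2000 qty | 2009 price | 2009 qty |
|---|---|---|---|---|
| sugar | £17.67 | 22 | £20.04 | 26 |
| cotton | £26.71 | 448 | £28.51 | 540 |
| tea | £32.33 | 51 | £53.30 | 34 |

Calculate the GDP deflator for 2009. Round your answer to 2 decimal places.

Nominal GDP 2009 = 20.04·26 + 28.51·540 + 53.30·34 = 17728.64.
Real GDP 2009 (at 2000 prices) = 17.67·26 + 26.71·540 + 32.33·34 = 15982.04.
Deflator = Nominal/Real × 100 = 17728.64/15982.04 × 100 = 110.929.

110.93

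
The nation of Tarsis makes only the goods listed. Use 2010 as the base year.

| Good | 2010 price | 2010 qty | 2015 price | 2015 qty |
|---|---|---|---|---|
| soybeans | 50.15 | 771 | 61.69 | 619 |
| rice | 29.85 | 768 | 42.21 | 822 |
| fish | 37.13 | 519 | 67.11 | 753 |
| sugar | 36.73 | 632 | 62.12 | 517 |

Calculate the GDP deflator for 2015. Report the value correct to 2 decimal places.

Nominal GDP 2015 = 61.69·619 + 42.21·822 + 67.11·753 + 62.12·517 = 155532.60.
Real GDP 2015 (at 2010 prices) = 50.15·619 + 29.85·822 + 37.13·753 + 36.73·517 = 102527.85.
Deflator = Nominal/Real × 100 = 155532.60/102527.85 × 100 = 151.698.

151.70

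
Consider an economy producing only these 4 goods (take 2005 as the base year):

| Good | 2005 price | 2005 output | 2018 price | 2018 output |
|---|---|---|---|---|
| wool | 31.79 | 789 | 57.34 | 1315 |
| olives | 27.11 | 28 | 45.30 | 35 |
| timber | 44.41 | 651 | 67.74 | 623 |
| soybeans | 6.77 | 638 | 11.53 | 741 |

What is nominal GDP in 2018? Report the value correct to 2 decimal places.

127733.35

Nominal GDP 2018 = Σ (p_2018 × q_2018) = 57.34·1315 + 45.30·35 + 67.74·623 + 11.53·741 = 127733.35.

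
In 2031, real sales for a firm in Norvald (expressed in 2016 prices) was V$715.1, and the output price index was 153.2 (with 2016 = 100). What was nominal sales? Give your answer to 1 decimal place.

V$1,095.5

Nominal sales = Real × (output price index/100) = 715.1 × 1.532 = 1095.53.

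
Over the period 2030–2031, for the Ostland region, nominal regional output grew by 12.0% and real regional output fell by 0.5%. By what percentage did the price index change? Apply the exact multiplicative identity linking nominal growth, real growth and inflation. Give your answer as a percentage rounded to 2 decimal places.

(1 + g_nom) = (1 + g_real)(1 + π), so π = 1.1200 / 0.9950 − 1 = 0.12563.

12.56%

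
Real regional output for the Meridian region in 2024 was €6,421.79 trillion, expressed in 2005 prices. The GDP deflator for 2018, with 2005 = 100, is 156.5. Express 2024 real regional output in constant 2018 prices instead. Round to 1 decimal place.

€10,050.1 trillion

Real regional output in 2018 prices = Real regional output in 2005 prices × (P_2018/P_2005) = 6421.79 × 1.565 = 10050.10.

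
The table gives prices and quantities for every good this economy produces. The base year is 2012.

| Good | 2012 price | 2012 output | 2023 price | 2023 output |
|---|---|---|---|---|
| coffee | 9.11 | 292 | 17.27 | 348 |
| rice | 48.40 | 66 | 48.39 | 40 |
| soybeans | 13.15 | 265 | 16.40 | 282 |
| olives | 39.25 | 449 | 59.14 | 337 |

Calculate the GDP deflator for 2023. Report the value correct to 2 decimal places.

147.45

Nominal GDP 2023 = 17.27·348 + 48.39·40 + 16.40·282 + 59.14·337 = 32500.54.
Real GDP 2023 (at 2012 prices) = 9.11·348 + 48.40·40 + 13.15·282 + 39.25·337 = 22041.83.
Deflator = Nominal/Real × 100 = 32500.54/22041.83 × 100 = 147.449.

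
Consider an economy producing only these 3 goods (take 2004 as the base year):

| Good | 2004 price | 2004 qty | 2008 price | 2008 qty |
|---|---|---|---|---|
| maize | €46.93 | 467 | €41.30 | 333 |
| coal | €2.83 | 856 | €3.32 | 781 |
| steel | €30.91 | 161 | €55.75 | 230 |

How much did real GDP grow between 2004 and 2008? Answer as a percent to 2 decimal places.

-14.90%

Real GDP 2004 = Nominal GDP 2004 = 46.93·467 + 2.83·856 + 30.91·161 = 29315.30.
Real GDP 2008 (at 2004 prices) = 46.93·333 + 2.83·781 + 30.91·230 = 24947.22.
Real growth = 24947.22/29315.30 − 1 = -0.1490.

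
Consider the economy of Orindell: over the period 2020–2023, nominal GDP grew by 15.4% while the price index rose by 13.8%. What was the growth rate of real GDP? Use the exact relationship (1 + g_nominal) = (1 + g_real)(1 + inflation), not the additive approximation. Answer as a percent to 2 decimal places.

1.41%

(1 + g_nom) = (1 + g_real)(1 + π), so g_real = 1.1540 / 1.1380 − 1 = 0.01406.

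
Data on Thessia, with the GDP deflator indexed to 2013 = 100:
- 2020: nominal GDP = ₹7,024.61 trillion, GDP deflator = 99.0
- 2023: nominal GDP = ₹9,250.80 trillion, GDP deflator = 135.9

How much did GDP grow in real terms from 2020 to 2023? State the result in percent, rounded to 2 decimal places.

-4.07%

Deflate each year: 2020 → 7024.61/0.990 = 7095.57; 2023 → 9250.80/1.359 = 6807.06.
So real GDP changed by 6807.06/7095.57 − 1 = -0.0407, i.e. -4.07%.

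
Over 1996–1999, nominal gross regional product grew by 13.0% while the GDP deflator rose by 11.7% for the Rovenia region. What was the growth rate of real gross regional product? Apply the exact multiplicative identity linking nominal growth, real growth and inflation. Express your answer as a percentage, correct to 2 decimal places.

1.16%

(1 + g_nom) = (1 + g_real)(1 + π), so g_real = 1.1300 / 1.1170 − 1 = 0.01164.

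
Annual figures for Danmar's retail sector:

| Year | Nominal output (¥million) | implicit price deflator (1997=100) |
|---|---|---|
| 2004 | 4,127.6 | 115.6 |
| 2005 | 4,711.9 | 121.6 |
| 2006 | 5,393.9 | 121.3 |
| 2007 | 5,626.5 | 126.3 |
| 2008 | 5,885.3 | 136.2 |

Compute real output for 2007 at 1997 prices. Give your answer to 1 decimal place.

¥4,454.9 million

Real output 2007 = 5626.5 / 1.263 = 4454.87.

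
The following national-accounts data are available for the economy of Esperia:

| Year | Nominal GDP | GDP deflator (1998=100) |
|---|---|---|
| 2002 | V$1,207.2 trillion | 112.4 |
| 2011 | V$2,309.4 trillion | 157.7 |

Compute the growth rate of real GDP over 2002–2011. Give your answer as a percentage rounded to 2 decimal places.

Deflate each year: 2002 → 1207.2/1.124 = 1074.02; 2011 → 2309.4/1.577 = 1464.43.
So real GDP changed by 1464.43/1074.02 − 1 = 0.3635, i.e. 36.35%.

36.35%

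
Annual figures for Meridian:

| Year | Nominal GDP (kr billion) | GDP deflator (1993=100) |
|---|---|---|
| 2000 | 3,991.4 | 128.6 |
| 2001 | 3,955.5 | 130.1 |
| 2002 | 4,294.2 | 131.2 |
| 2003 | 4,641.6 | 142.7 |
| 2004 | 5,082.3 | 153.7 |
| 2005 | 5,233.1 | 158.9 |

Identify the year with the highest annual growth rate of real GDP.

2001: real = 3955.5/1.301 = 3040.35; growth vs 2000 (3103.73) = -2.04%.
2002: real = 4294.2/1.312 = 3273.02; growth vs 2001 (3040.35) = 7.65%.
2003: real = 4641.6/1.427 = 3252.70; growth vs 2002 (3273.02) = -0.62%.
2004: real = 5082.3/1.537 = 3306.64; growth vs 2003 (3252.70) = 1.66%.
2005: real = 5233.1/1.589 = 3293.33; growth vs 2004 (3306.64) = -0.40%.

2002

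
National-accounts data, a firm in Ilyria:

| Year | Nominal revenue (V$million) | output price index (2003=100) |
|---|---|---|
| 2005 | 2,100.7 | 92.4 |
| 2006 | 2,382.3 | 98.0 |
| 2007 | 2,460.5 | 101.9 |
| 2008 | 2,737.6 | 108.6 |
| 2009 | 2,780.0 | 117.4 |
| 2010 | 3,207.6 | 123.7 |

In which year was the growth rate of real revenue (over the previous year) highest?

2006: real = 2382.3/0.980 = 2430.92; growth vs 2005 (2273.48) = 6.93%.
2007: real = 2460.5/1.019 = 2414.62; growth vs 2006 (2430.92) = -0.67%.
2008: real = 2737.6/1.086 = 2520.81; growth vs 2007 (2414.62) = 4.40%.
2009: real = 2780.0/1.174 = 2367.97; growth vs 2008 (2520.81) = -6.06%.
2010: real = 3207.6/1.237 = 2593.05; growth vs 2009 (2367.97) = 9.51%.

2010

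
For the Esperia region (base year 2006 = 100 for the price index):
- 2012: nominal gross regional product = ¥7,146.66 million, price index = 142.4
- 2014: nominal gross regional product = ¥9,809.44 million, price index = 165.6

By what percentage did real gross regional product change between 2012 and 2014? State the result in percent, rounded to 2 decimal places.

18.03%

Real gross regional product 2012 = 7146.66 / 1.424 = 5018.72.
Real gross regional product 2014 = 9809.44 / 1.656 = 5923.57.
Real growth = 5923.57 / 5018.72 − 1 = 0.1803.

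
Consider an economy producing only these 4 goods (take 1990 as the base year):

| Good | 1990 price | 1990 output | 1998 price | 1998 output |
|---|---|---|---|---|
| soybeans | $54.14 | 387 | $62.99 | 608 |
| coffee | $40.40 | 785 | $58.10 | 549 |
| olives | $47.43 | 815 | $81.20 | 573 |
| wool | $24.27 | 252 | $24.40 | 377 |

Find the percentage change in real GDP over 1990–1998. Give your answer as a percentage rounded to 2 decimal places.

-6.17%

Real GDP 1990 = Nominal GDP 1990 = 54.14·387 + 40.40·785 + 47.43·815 + 24.27·252 = 97437.67.
Real GDP 1998 (at 1990 prices) = 54.14·608 + 40.40·549 + 47.43·573 + 24.27·377 = 91423.90.
Real growth = 91423.90/97437.67 − 1 = -0.0617.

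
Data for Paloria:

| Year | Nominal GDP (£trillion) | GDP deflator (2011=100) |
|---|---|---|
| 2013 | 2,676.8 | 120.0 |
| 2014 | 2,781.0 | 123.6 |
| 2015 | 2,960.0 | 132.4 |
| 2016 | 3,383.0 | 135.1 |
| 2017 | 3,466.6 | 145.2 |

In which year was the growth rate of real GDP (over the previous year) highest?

2014: real = 2781.0/1.236 = 2250.00; growth vs 2013 (2230.67) = 0.87%.
2015: real = 2960.0/1.324 = 2235.65; growth vs 2014 (2250.00) = -0.64%.
2016: real = 3383.0/1.351 = 2504.07; growth vs 2015 (2235.65) = 12.01%.
2017: real = 3466.6/1.452 = 2387.47; growth vs 2016 (2504.07) = -4.66%.

2016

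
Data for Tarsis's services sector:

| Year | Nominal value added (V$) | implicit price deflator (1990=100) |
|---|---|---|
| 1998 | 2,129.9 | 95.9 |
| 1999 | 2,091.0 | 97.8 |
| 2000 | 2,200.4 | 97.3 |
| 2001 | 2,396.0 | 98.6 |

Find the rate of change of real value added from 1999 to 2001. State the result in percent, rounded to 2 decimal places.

Real value added 1999 = 2091.0/0.978 = 2138.04.
Real value added 2001 = 2396.0/0.986 = 2430.02.
Change = 2430.02/2138.04 − 1 = 0.1366.

13.66%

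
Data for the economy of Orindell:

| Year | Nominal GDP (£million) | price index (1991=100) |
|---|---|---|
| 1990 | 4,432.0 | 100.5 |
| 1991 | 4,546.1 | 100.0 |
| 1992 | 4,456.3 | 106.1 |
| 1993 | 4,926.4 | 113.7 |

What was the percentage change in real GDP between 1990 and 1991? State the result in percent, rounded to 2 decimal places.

Real GDP 1990 = 4432.0/1.005 = 4409.95.
Real GDP 1991 = 4546.1/1.000 = 4546.10.
Change = 4546.10/4409.95 − 1 = 0.0309.

3.09%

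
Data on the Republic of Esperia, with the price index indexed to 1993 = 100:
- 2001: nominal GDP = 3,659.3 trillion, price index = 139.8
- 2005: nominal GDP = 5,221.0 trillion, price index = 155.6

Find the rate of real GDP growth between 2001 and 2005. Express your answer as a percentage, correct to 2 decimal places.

Real GDP 2001 = 3659.3 / 1.398 = 2617.53.
Real GDP 2005 = 5221.0 / 1.556 = 3355.40.
Real growth = 3355.40 / 2617.53 − 1 = 0.2819.

28.19%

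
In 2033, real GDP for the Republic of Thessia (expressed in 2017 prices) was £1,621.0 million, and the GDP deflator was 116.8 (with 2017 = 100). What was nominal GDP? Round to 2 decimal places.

Nominal GDP = Real × (GDP deflator/100) = 1621.0 × 1.168 = 1893.33.

£1,893.33 million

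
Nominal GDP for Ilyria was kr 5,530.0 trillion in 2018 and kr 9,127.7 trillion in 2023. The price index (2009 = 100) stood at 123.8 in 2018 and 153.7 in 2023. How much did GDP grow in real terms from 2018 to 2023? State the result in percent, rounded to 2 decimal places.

Deflate each year: 2018 → 5530.0/1.238 = 4466.88; 2023 → 9127.7/1.537 = 5938.65.
So real GDP changed by 5938.65/4466.88 − 1 = 0.3295, i.e. 32.95%.

32.95%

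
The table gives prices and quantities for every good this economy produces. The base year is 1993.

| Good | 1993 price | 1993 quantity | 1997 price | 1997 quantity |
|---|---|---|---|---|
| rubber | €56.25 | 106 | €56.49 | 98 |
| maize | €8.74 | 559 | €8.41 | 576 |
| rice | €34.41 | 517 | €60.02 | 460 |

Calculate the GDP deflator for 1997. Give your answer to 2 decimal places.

144.03

Nominal GDP 1997 = 56.49·98 + 8.41·576 + 60.02·460 = 37989.38.
Real GDP 1997 (at 1993 prices) = 56.25·98 + 8.74·576 + 34.41·460 = 26375.34.
Deflator = Nominal/Real × 100 = 37989.38/26375.34 × 100 = 144.034.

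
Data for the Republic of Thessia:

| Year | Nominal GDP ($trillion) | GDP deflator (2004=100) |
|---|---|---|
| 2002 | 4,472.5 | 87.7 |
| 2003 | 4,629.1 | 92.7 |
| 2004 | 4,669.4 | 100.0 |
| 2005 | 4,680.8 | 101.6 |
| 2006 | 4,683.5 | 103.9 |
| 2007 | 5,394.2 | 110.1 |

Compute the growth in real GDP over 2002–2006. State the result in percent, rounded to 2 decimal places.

-11.61%

Real GDP 2002 = 4472.5/0.877 = 5099.77.
Real GDP 2006 = 4683.5/1.039 = 4507.70.
Change = 4507.70/5099.77 − 1 = -0.1161.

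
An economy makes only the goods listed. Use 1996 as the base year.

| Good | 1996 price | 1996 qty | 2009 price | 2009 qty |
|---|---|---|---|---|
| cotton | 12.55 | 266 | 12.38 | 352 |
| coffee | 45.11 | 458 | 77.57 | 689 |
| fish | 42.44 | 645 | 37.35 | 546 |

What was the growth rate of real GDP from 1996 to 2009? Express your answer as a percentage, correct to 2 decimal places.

14.21%

Real GDP 1996 = Nominal GDP 1996 = 12.55·266 + 45.11·458 + 42.44·645 = 51372.48.
Real GDP 2009 (at 1996 prices) = 12.55·352 + 45.11·689 + 42.44·546 = 58670.63.
Real growth = 58670.63/51372.48 − 1 = 0.1421.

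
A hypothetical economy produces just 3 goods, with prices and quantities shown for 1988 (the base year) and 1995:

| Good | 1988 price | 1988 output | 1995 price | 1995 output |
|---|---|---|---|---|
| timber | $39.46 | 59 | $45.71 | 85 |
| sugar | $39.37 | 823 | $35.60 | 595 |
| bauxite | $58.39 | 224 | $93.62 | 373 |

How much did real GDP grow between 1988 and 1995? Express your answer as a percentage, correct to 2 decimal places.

1.57%

Real GDP 1988 = Nominal GDP 1988 = 39.46·59 + 39.37·823 + 58.39·224 = 47809.01.
Real GDP 1995 (at 1988 prices) = 39.46·85 + 39.37·595 + 58.39·373 = 48558.72.
Real growth = 48558.72/47809.01 − 1 = 0.0157.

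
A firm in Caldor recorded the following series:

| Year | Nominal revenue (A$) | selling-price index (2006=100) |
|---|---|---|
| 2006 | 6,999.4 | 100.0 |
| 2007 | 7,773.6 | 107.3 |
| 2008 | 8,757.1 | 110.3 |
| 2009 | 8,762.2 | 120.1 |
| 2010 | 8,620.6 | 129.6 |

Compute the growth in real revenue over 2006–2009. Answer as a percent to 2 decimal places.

Real revenue 2006 = 6999.4/1.000 = 6999.40.
Real revenue 2009 = 8762.2/1.201 = 7295.75.
Change = 7295.75/6999.40 − 1 = 0.0423.

4.23%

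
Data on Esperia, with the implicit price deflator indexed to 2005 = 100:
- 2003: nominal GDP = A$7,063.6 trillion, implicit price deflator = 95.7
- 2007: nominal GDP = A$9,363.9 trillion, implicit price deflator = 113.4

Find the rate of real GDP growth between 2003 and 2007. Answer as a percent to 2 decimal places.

Real GDP 2003 = 7063.6 / 0.957 = 7380.98.
Real GDP 2007 = 9363.9 / 1.134 = 8257.41.
Real growth = 8257.41 / 7380.98 − 1 = 0.1187.

11.87%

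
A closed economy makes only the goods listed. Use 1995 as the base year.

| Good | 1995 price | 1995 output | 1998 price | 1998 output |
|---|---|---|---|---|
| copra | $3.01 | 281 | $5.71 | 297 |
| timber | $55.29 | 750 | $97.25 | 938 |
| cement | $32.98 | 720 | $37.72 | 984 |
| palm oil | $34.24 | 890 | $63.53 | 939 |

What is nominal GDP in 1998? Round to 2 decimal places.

$189687.52

Nominal GDP 1998 = Σ (p_1998 × q_1998) = 5.71·297 + 97.25·938 + 37.72·984 + 63.53·939 = 189687.52.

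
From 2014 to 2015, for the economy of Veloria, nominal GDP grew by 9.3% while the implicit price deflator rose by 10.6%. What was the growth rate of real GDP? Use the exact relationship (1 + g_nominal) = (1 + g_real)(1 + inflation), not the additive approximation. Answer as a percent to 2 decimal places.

(1 + g_nom) = (1 + g_real)(1 + π), so g_real = 1.0930 / 1.1060 − 1 = -0.01175.

-1.18%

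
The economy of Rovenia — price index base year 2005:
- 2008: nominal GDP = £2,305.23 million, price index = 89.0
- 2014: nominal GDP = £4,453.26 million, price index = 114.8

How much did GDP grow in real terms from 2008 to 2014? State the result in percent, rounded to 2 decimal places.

49.77%

Deflate each year: 2008 → 2305.23/0.890 = 2590.15; 2014 → 4453.26/1.148 = 3879.15.
So real GDP changed by 3879.15/2590.15 − 1 = 0.4977, i.e. 49.77%.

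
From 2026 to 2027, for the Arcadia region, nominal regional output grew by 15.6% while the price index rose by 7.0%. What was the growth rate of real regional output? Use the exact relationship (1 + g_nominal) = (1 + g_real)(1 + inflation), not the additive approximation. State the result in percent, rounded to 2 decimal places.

(1 + g_nom) = (1 + g_real)(1 + π), so g_real = 1.1560 / 1.0700 − 1 = 0.08037.

8.04%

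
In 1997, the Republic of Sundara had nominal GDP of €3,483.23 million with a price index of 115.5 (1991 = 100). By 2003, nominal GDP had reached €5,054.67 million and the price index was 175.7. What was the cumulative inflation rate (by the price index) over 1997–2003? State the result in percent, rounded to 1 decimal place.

Price-level change = 175.7 / 115.5 − 1 = 0.5212.

52.1%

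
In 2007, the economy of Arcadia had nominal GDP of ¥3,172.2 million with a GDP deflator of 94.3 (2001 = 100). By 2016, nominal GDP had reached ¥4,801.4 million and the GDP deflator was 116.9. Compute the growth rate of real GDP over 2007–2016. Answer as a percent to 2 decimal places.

Real GDP 2007 = 3172.2 / 0.943 = 3363.94.
Real GDP 2016 = 4801.4 / 1.169 = 4107.27.
Real growth = 4107.27 / 3363.94 − 1 = 0.2210.

22.10%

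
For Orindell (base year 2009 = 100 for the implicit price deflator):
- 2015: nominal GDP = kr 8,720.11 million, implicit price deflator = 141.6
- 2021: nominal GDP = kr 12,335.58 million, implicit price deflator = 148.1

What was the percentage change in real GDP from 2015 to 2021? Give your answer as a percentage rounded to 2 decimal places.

Deflate each year: 2015 → 8720.11/1.416 = 6158.27; 2021 → 12335.58/1.481 = 8329.22.
So real GDP changed by 8329.22/6158.27 − 1 = 0.3525, i.e. 35.25%.

35.25%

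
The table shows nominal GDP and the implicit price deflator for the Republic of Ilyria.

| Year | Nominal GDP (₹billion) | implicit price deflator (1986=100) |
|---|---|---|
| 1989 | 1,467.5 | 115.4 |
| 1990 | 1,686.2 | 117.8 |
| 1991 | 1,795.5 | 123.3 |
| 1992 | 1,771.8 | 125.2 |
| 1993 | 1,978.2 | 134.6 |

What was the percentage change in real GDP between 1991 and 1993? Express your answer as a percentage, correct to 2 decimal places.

0.93%

Real GDP 1991 = 1795.5/1.233 = 1456.20.
Real GDP 1993 = 1978.2/1.346 = 1469.69.
Change = 1469.69/1456.20 − 1 = 0.0093.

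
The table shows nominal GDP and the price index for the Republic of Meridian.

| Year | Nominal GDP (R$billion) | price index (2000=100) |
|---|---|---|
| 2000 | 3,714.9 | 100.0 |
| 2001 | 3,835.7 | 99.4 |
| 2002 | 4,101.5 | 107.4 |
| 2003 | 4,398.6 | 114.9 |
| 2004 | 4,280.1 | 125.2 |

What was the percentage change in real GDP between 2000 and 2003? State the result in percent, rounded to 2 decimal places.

Real GDP 2000 = 3714.9/1.000 = 3714.90.
Real GDP 2003 = 4398.6/1.149 = 3828.20.
Change = 3828.20/3714.90 − 1 = 0.0305.

3.05%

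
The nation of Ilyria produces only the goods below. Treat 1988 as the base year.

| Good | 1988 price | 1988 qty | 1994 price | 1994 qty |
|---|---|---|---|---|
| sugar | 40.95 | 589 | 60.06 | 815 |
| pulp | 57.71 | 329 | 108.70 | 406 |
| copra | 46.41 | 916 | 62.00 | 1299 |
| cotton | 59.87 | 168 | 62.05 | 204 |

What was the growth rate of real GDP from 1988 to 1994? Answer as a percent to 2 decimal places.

35.15%

Real GDP 1988 = Nominal GDP 1988 = 40.95·589 + 57.71·329 + 46.41·916 + 59.87·168 = 95675.86.
Real GDP 1994 (at 1988 prices) = 40.95·815 + 57.71·406 + 46.41·1299 + 59.87·204 = 129304.58.
Real growth = 129304.58/95675.86 − 1 = 0.3515.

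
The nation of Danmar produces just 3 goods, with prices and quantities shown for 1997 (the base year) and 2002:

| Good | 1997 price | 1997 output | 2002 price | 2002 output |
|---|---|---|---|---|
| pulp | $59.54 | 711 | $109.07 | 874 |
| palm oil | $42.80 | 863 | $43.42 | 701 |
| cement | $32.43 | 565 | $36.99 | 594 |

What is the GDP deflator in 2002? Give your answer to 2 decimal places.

Nominal GDP 2002 = 109.07·874 + 43.42·701 + 36.99·594 = 147736.66.
Real GDP 2002 (at 1997 prices) = 59.54·874 + 42.80·701 + 32.43·594 = 101304.18.
Deflator = Nominal/Real × 100 = 147736.66/101304.18 × 100 = 145.835.

145.83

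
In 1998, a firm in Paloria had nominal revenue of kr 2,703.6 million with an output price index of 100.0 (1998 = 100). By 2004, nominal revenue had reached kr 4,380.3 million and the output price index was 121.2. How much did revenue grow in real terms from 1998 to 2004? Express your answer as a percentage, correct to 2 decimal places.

Real revenue 1998 = 2703.6 / 1.000 = 2703.60.
Real revenue 2004 = 4380.3 / 1.212 = 3614.11.
Real growth = 3614.11 / 2703.60 − 1 = 0.3368.

33.68%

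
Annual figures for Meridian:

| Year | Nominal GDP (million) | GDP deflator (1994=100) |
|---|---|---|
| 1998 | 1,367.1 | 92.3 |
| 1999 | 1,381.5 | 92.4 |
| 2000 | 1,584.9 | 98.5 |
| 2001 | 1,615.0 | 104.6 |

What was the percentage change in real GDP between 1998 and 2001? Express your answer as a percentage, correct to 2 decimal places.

4.24%

Real GDP 1998 = 1367.1/0.923 = 1481.15.
Real GDP 2001 = 1615.0/1.046 = 1543.98.
Change = 1543.98/1481.15 − 1 = 0.0424.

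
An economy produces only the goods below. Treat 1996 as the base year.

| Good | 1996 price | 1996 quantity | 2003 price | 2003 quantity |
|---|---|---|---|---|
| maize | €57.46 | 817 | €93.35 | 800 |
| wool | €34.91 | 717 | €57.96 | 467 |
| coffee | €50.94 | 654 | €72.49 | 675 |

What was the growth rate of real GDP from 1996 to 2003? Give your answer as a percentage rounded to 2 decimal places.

Real GDP 1996 = Nominal GDP 1996 = 57.46·817 + 34.91·717 + 50.94·654 = 105290.05.
Real GDP 2003 (at 1996 prices) = 57.46·800 + 34.91·467 + 50.94·675 = 96655.47.
Real growth = 96655.47/105290.05 − 1 = -0.0820.

-8.20%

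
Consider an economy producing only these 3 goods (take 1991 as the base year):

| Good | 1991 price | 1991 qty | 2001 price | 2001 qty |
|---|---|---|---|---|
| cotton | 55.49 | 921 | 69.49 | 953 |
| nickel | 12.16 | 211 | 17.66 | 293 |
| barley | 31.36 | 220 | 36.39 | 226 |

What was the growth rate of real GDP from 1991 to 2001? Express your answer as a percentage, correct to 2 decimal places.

Real GDP 1991 = Nominal GDP 1991 = 55.49·921 + 12.16·211 + 31.36·220 = 60571.25.
Real GDP 2001 (at 1991 prices) = 55.49·953 + 12.16·293 + 31.36·226 = 63532.21.
Real growth = 63532.21/60571.25 − 1 = 0.0489.

4.89%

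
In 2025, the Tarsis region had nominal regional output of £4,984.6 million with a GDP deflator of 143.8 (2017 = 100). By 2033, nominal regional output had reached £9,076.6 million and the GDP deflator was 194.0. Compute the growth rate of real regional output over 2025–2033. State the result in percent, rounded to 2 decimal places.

Deflate each year: 2025 → 4984.6/1.438 = 3466.34; 2033 → 9076.6/1.940 = 4678.66.
So real regional output changed by 4678.66/3466.34 − 1 = 0.3497, i.e. 34.97%.

34.97%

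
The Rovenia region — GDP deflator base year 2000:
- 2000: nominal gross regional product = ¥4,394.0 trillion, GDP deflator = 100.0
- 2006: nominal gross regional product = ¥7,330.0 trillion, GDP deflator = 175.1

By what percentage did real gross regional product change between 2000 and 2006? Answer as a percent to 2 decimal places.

-4.73%

Real gross regional product 2000 = 4394.0 / 1.000 = 4394.00.
Real gross regional product 2006 = 7330.0 / 1.751 = 4186.18.
Real growth = 4186.18 / 4394.00 − 1 = -0.0473.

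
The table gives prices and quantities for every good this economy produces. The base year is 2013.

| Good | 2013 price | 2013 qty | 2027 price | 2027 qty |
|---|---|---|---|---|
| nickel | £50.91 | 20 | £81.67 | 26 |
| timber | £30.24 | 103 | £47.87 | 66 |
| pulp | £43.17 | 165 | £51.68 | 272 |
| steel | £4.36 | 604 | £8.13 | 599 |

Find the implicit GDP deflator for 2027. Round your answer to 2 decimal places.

Nominal GDP 2027 = 81.67·26 + 47.87·66 + 51.68·272 + 8.13·599 = 24209.67.
Real GDP 2027 (at 2013 prices) = 50.91·26 + 30.24·66 + 43.17·272 + 4.36·599 = 17673.38.
Deflator = Nominal/Real × 100 = 24209.67/17673.38 × 100 = 136.984.

136.98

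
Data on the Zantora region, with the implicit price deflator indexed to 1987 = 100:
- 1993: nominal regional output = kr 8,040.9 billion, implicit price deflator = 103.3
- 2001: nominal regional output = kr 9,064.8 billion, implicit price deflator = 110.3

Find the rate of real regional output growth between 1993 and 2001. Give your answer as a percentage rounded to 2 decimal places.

Deflate each year: 1993 → 8040.9/1.033 = 7784.03; 2001 → 9064.8/1.103 = 8218.31.
So real regional output changed by 8218.31/7784.03 − 1 = 0.0558, i.e. 5.58%.

5.58%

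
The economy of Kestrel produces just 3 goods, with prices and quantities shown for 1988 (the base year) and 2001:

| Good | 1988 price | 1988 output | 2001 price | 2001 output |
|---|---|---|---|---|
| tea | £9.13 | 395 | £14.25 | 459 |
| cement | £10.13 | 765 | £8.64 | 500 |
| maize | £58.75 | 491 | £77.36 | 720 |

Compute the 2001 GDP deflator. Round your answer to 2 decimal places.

Nominal GDP 2001 = 14.25·459 + 8.64·500 + 77.36·720 = 66559.95.
Real GDP 2001 (at 1988 prices) = 9.13·459 + 10.13·500 + 58.75·720 = 51555.67.
Deflator = Nominal/Real × 100 = 66559.95/51555.67 × 100 = 129.103.

129.10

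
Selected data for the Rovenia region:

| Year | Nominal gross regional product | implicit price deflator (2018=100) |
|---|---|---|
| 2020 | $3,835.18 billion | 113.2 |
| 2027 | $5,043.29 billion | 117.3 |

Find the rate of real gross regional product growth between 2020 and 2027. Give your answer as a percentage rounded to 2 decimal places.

Real gross regional product 2020 = 3835.18 / 1.132 = 3387.97.
Real gross regional product 2027 = 5043.29 / 1.173 = 4299.48.
Real growth = 4299.48 / 3387.97 − 1 = 0.2690.

26.90%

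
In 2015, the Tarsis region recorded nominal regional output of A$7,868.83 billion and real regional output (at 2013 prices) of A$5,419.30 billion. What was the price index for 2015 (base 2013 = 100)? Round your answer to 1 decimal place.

price index = (Nominal / Real) × 100 = 7868.83 / 5419.30 × 100 = 145.20.

145.2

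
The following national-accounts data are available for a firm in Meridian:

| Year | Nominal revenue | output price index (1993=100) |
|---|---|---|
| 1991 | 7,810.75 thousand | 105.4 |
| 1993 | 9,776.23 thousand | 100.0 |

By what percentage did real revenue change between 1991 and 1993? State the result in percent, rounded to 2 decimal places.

31.92%

Deflate each year: 1991 → 7810.75/1.054 = 7410.58; 1993 → 9776.23/1.000 = 9776.23.
So real revenue changed by 9776.23/7410.58 − 1 = 0.3192, i.e. 31.92%.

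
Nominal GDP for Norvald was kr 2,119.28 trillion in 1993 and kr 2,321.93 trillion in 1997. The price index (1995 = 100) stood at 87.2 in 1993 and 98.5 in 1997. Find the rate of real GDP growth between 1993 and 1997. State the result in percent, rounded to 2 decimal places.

-3.01%

Deflate each year: 1993 → 2119.28/0.872 = 2430.37; 1997 → 2321.93/0.985 = 2357.29.
So real GDP changed by 2357.29/2430.37 − 1 = -0.0301, i.e. -3.01%.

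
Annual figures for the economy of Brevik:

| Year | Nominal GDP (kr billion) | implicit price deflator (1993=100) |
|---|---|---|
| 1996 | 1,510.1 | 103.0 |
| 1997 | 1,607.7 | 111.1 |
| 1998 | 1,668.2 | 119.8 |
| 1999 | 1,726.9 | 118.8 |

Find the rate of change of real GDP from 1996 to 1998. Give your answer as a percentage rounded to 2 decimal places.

Real GDP 1996 = 1510.1/1.030 = 1466.12.
Real GDP 1998 = 1668.2/1.198 = 1392.49.
Change = 1392.49/1466.12 − 1 = -0.0502.

-5.02%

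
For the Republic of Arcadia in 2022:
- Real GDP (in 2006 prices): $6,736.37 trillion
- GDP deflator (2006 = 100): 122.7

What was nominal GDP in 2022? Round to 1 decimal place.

Nominal GDP = Real × (GDP deflator/100) = 6736.37 × 1.227 = 8265.53.

$8,265.5 trillion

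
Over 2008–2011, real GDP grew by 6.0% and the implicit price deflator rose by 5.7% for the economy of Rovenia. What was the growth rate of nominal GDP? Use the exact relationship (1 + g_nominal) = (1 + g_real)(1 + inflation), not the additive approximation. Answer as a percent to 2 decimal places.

12.04%

(1 + g_nom) = (1 + g_real)(1 + π) = 1.0600 × 1.0570 = 1.12042.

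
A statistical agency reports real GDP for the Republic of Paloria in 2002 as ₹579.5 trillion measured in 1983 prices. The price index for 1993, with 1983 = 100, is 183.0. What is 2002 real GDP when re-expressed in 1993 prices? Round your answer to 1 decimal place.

₹1,060.5 trillion

Real GDP in 1993 prices = Real GDP in 1983 prices × (P_1993/P_1983) = 579.5 × 1.830 = 1060.49.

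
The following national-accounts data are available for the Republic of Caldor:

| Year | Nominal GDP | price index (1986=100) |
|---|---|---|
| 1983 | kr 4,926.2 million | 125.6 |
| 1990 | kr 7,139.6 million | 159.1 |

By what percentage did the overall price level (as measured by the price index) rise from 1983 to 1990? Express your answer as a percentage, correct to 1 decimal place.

Price-level change = 159.1 / 125.6 − 1 = 0.2667.

26.7%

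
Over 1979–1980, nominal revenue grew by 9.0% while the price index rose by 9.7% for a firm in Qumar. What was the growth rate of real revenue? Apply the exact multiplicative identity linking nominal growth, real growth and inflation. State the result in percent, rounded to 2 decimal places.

(1 + g_nom) = (1 + g_real)(1 + π), so g_real = 1.0900 / 1.0970 − 1 = -0.00638.

-0.64%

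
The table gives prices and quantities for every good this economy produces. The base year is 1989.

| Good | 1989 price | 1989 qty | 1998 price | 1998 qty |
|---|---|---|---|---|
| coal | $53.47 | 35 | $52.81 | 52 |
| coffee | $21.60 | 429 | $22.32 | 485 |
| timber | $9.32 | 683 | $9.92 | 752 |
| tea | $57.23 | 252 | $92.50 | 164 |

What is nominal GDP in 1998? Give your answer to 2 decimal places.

$36201.16

Nominal GDP 1998 = Σ (p_1998 × q_1998) = 52.81·52 + 22.32·485 + 9.92·752 + 92.50·164 = 36201.16.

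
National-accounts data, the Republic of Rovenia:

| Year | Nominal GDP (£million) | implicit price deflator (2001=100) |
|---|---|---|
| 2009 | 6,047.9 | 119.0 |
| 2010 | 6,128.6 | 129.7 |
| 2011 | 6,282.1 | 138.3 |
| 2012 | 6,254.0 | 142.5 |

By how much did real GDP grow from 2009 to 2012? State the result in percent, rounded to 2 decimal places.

-13.65%

Real GDP 2009 = 6047.9/1.190 = 5082.27.
Real GDP 2012 = 6254.0/1.425 = 4388.77.
Change = 4388.77/5082.27 − 1 = -0.1365.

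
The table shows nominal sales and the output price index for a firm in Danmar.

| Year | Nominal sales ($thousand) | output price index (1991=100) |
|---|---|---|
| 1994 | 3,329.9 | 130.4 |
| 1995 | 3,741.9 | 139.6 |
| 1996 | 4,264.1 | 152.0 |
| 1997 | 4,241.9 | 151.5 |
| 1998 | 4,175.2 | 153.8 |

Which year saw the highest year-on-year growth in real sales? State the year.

1995: real = 3741.9/1.396 = 2680.44; growth vs 1994 (2553.60) = 4.97%.
1996: real = 4264.1/1.520 = 2805.33; growth vs 1995 (2680.44) = 4.66%.
1997: real = 4241.9/1.515 = 2799.93; growth vs 1996 (2805.33) = -0.19%.
1998: real = 4175.2/1.538 = 2714.69; growth vs 1997 (2799.93) = -3.04%.

1995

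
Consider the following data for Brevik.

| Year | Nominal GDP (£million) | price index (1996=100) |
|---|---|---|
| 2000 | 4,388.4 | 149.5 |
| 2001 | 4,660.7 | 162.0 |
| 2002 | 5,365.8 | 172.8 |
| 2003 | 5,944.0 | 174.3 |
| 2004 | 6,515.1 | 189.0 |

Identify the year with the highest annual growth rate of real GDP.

2003

2001: real = 4660.7/1.620 = 2876.98; growth vs 2000 (2935.38) = -1.99%.
2002: real = 5365.8/1.728 = 3105.21; growth vs 2001 (2876.98) = 7.93%.
2003: real = 5944.0/1.743 = 3410.21; growth vs 2002 (3105.21) = 9.82%.
2004: real = 6515.1/1.890 = 3447.14; growth vs 2003 (3410.21) = 1.08%.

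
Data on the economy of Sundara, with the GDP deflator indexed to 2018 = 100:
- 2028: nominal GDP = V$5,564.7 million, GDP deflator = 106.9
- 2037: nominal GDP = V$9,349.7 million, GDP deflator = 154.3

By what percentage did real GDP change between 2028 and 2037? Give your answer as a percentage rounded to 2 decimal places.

Deflate each year: 2028 → 5564.7/1.069 = 5205.52; 2037 → 9349.7/1.543 = 6059.43.
So real GDP changed by 6059.43/5205.52 − 1 = 0.1640, i.e. 16.40%.

16.40%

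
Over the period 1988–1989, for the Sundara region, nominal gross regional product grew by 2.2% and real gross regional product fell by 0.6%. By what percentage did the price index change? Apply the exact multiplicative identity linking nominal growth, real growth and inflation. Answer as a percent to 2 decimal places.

(1 + g_nom) = (1 + g_real)(1 + π), so π = 1.0220 / 0.9940 − 1 = 0.02817.

2.82%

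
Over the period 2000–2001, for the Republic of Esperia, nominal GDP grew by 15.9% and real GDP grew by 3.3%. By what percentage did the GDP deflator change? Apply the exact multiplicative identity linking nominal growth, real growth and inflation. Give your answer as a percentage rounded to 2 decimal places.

12.20%

(1 + g_nom) = (1 + g_real)(1 + π), so π = 1.1590 / 1.0330 − 1 = 0.12197.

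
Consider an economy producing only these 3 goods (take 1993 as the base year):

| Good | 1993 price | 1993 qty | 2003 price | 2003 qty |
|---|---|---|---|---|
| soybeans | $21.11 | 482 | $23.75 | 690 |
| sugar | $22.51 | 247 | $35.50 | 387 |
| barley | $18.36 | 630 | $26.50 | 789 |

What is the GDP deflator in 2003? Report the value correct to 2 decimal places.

135.14

Nominal GDP 2003 = 23.75·690 + 35.50·387 + 26.50·789 = 51034.50.
Real GDP 2003 (at 1993 prices) = 21.11·690 + 22.51·387 + 18.36·789 = 37763.31.
Deflator = Nominal/Real × 100 = 51034.50/37763.31 × 100 = 135.143.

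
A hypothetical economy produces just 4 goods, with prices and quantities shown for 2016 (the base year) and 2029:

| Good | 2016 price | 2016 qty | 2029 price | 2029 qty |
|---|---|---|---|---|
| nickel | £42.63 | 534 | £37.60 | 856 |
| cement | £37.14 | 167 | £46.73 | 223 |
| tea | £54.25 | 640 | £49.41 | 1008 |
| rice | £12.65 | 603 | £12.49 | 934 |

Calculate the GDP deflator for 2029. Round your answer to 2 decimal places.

93.53

Nominal GDP 2029 = 37.60·856 + 46.73·223 + 49.41·1008 + 12.49·934 = 104077.33.
Real GDP 2029 (at 2016 prices) = 42.63·856 + 37.14·223 + 54.25·1008 + 12.65·934 = 111272.60.
Deflator = Nominal/Real × 100 = 104077.33/111272.60 × 100 = 93.534.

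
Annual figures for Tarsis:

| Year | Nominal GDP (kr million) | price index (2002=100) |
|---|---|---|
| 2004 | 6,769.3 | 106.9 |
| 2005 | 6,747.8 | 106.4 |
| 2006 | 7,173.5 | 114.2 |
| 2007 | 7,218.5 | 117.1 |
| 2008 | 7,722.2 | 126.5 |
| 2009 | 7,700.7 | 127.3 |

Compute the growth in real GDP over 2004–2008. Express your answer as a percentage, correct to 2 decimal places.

-3.60%

Real GDP 2004 = 6769.3/1.069 = 6332.37.
Real GDP 2008 = 7722.2/1.265 = 6104.51.
Change = 6104.51/6332.37 − 1 = -0.0360.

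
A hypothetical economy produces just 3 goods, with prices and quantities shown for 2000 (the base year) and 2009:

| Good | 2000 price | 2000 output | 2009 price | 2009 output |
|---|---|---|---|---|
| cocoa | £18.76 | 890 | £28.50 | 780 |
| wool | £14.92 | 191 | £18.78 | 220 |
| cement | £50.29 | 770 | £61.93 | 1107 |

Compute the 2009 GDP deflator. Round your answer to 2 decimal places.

Nominal GDP 2009 = 28.50·780 + 18.78·220 + 61.93·1107 = 94918.11.
Real GDP 2009 (at 2000 prices) = 18.76·780 + 14.92·220 + 50.29·1107 = 73586.23.
Deflator = Nominal/Real × 100 = 94918.11/73586.23 × 100 = 128.989.

128.99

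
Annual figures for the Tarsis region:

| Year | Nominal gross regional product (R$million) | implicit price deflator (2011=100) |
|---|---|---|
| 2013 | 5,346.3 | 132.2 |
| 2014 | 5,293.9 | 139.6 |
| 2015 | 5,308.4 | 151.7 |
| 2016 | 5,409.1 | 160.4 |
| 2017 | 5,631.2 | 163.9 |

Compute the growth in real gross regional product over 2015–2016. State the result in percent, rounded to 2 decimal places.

-3.63%

Real gross regional product 2015 = 5308.4/1.517 = 3499.27.
Real gross regional product 2016 = 5409.1/1.604 = 3372.26.
Change = 3372.26/3499.27 − 1 = -0.0363.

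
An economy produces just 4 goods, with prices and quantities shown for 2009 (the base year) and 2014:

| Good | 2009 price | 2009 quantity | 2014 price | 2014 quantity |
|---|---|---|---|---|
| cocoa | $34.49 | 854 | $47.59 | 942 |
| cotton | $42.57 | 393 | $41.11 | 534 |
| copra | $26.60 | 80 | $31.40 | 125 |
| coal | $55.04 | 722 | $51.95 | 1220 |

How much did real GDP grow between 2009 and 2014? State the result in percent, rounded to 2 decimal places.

42.75%

Real GDP 2009 = Nominal GDP 2009 = 34.49·854 + 42.57·393 + 26.60·80 + 55.04·722 = 88051.35.
Real GDP 2014 (at 2009 prices) = 34.49·942 + 42.57·534 + 26.60·125 + 55.04·1220 = 125695.76.
Real growth = 125695.76/88051.35 − 1 = 0.4275.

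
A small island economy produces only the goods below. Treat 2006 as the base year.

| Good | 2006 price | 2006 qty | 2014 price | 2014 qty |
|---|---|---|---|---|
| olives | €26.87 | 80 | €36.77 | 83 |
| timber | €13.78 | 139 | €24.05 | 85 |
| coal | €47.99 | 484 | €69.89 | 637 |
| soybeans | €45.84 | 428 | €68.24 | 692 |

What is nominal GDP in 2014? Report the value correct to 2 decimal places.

Nominal GDP 2014 = Σ (p_2014 × q_2014) = 36.77·83 + 24.05·85 + 69.89·637 + 68.24·692 = 96838.17.

€96838.17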